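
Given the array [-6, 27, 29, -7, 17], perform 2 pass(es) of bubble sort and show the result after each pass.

After pass 1: [-6, 27, -7, 17, 29] (2 swaps)
After pass 2: [-6, -7, 17, 27, 29] (2 swaps)
Total swaps: 4


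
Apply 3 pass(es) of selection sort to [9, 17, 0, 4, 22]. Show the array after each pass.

Pass 1: Select minimum 0 at index 2, swap -> [0, 17, 9, 4, 22]
Pass 2: Select minimum 4 at index 3, swap -> [0, 4, 9, 17, 22]
Pass 3: Select minimum 9 at index 2, swap -> [0, 4, 9, 17, 22]


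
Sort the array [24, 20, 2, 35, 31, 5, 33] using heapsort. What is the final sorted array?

Build heap: [35, 31, 33, 20, 24, 5, 2]
Extract 35: [33, 31, 5, 20, 24, 2, 35]
Extract 33: [31, 24, 5, 20, 2, 33, 35]
Extract 31: [24, 20, 5, 2, 31, 33, 35]
Extract 24: [20, 2, 5, 24, 31, 33, 35]
Extract 20: [5, 2, 20, 24, 31, 33, 35]
Extract 5: [2, 5, 20, 24, 31, 33, 35]


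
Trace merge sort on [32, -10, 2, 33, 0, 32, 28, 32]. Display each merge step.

Divide and conquer:
  Merge [32] + [-10] -> [-10, 32]
  Merge [2] + [33] -> [2, 33]
  Merge [-10, 32] + [2, 33] -> [-10, 2, 32, 33]
  Merge [0] + [32] -> [0, 32]
  Merge [28] + [32] -> [28, 32]
  Merge [0, 32] + [28, 32] -> [0, 28, 32, 32]
  Merge [-10, 2, 32, 33] + [0, 28, 32, 32] -> [-10, 0, 2, 28, 32, 32, 32, 33]


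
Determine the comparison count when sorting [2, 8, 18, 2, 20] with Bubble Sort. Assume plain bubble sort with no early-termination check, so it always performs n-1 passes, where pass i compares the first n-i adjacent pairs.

Pass 1: compare adjacent pairs (0,1)..(3,4) = 4 comparison(s), 1 swap(s) -> [2, 8, 2, 18, 20]
Pass 2: compare adjacent pairs (0,1)..(2,3) = 3 comparison(s), 1 swap(s) -> [2, 2, 8, 18, 20]
Pass 3: compare adjacent pairs (0,1)..(1,2) = 2 comparison(s), 0 swap(s) -> [2, 2, 8, 18, 20]
Pass 4: compare adjacent pairs (0,1)..(0,1) = 1 comparison(s), 0 swap(s) -> [2, 2, 8, 18, 20]
Total comparisons: 4 + 3 + 2 + 1 = 10


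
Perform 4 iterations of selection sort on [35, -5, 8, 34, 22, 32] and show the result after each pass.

Pass 1: Select minimum -5 at index 1, swap -> [-5, 35, 8, 34, 22, 32]
Pass 2: Select minimum 8 at index 2, swap -> [-5, 8, 35, 34, 22, 32]
Pass 3: Select minimum 22 at index 4, swap -> [-5, 8, 22, 34, 35, 32]
Pass 4: Select minimum 32 at index 5, swap -> [-5, 8, 22, 32, 35, 34]


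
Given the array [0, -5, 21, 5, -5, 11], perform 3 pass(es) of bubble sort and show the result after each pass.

After pass 1: [-5, 0, 5, -5, 11, 21] (4 swaps)
After pass 2: [-5, 0, -5, 5, 11, 21] (1 swaps)
After pass 3: [-5, -5, 0, 5, 11, 21] (1 swaps)
Total swaps: 6


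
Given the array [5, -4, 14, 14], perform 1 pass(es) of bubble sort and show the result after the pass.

After pass 1: [-4, 5, 14, 14] (1 swaps)
Total swaps: 1


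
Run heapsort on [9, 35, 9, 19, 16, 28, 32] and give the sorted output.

Build heap: [35, 19, 32, 9, 16, 28, 9]
Extract 35: [32, 19, 28, 9, 16, 9, 35]
Extract 32: [28, 19, 9, 9, 16, 32, 35]
Extract 28: [19, 16, 9, 9, 28, 32, 35]
Extract 19: [16, 9, 9, 19, 28, 32, 35]
Extract 16: [9, 9, 16, 19, 28, 32, 35]
Extract 9: [9, 9, 16, 19, 28, 32, 35]


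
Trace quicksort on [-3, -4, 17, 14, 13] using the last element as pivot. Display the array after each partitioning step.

Partition 1: pivot=13 at index 2 -> [-3, -4, 13, 14, 17]
Partition 2: pivot=-4 at index 0 -> [-4, -3, 13, 14, 17]
Partition 3: pivot=17 at index 4 -> [-4, -3, 13, 14, 17]


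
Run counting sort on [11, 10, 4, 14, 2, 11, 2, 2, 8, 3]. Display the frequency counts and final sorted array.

Count array: [0, 0, 3, 1, 1, 0, 0, 0, 1, 0, 1, 2, 0, 0, 1]
(count[i] = number of elements equal to i)
Cumulative count: [0, 0, 3, 4, 5, 5, 5, 5, 6, 6, 7, 9, 9, 9, 10]
Sorted: [2, 2, 2, 3, 4, 8, 10, 11, 11, 14]


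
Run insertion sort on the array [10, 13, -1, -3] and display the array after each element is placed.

First element 10 is already 'sorted'
Insert 13: shifted 0 elements -> [10, 13, -1, -3]
Insert -1: shifted 2 elements -> [-1, 10, 13, -3]
Insert -3: shifted 3 elements -> [-3, -1, 10, 13]


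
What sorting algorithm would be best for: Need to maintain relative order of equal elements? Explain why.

Best choice: Merge sort or Insertion sort
Reason: Both are stable; quicksort and heapsort are not stable


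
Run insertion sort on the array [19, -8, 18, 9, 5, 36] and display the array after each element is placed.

First element 19 is already 'sorted'
Insert -8: shifted 1 elements -> [-8, 19, 18, 9, 5, 36]
Insert 18: shifted 1 elements -> [-8, 18, 19, 9, 5, 36]
Insert 9: shifted 2 elements -> [-8, 9, 18, 19, 5, 36]
Insert 5: shifted 3 elements -> [-8, 5, 9, 18, 19, 36]
Insert 36: shifted 0 elements -> [-8, 5, 9, 18, 19, 36]


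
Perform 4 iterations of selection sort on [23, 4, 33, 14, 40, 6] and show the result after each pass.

Pass 1: Select minimum 4 at index 1, swap -> [4, 23, 33, 14, 40, 6]
Pass 2: Select minimum 6 at index 5, swap -> [4, 6, 33, 14, 40, 23]
Pass 3: Select minimum 14 at index 3, swap -> [4, 6, 14, 33, 40, 23]
Pass 4: Select minimum 23 at index 5, swap -> [4, 6, 14, 23, 40, 33]


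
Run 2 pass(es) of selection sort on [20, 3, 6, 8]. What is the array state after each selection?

Pass 1: Select minimum 3 at index 1, swap -> [3, 20, 6, 8]
Pass 2: Select minimum 6 at index 2, swap -> [3, 6, 20, 8]


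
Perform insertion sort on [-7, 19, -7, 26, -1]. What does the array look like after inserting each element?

First element -7 is already 'sorted'
Insert 19: shifted 0 elements -> [-7, 19, -7, 26, -1]
Insert -7: shifted 1 elements -> [-7, -7, 19, 26, -1]
Insert 26: shifted 0 elements -> [-7, -7, 19, 26, -1]
Insert -1: shifted 2 elements -> [-7, -7, -1, 19, 26]


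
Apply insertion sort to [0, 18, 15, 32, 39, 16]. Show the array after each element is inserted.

First element 0 is already 'sorted'
Insert 18: shifted 0 elements -> [0, 18, 15, 32, 39, 16]
Insert 15: shifted 1 elements -> [0, 15, 18, 32, 39, 16]
Insert 32: shifted 0 elements -> [0, 15, 18, 32, 39, 16]
Insert 39: shifted 0 elements -> [0, 15, 18, 32, 39, 16]
Insert 16: shifted 3 elements -> [0, 15, 16, 18, 32, 39]


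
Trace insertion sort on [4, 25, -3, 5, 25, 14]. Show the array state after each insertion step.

First element 4 is already 'sorted'
Insert 25: shifted 0 elements -> [4, 25, -3, 5, 25, 14]
Insert -3: shifted 2 elements -> [-3, 4, 25, 5, 25, 14]
Insert 5: shifted 1 elements -> [-3, 4, 5, 25, 25, 14]
Insert 25: shifted 0 elements -> [-3, 4, 5, 25, 25, 14]
Insert 14: shifted 2 elements -> [-3, 4, 5, 14, 25, 25]


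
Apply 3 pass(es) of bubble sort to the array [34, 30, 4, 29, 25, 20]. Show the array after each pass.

After pass 1: [30, 4, 29, 25, 20, 34] (5 swaps)
After pass 2: [4, 29, 25, 20, 30, 34] (4 swaps)
After pass 3: [4, 25, 20, 29, 30, 34] (2 swaps)
Total swaps: 11


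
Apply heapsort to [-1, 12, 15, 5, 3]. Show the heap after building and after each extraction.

Build heap: [15, 12, -1, 5, 3]
Extract 15: [12, 5, -1, 3, 15]
Extract 12: [5, 3, -1, 12, 15]
Extract 5: [3, -1, 5, 12, 15]
Extract 3: [-1, 3, 5, 12, 15]


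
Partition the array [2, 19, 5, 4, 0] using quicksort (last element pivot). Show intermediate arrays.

Partition 1: pivot=0 at index 0 -> [0, 19, 5, 4, 2]
Partition 2: pivot=2 at index 1 -> [0, 2, 5, 4, 19]
Partition 3: pivot=19 at index 4 -> [0, 2, 5, 4, 19]
Partition 4: pivot=4 at index 2 -> [0, 2, 4, 5, 19]


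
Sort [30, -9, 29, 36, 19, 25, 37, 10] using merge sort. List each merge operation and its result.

Divide and conquer:
  Merge [30] + [-9] -> [-9, 30]
  Merge [29] + [36] -> [29, 36]
  Merge [-9, 30] + [29, 36] -> [-9, 29, 30, 36]
  Merge [19] + [25] -> [19, 25]
  Merge [37] + [10] -> [10, 37]
  Merge [19, 25] + [10, 37] -> [10, 19, 25, 37]
  Merge [-9, 29, 30, 36] + [10, 19, 25, 37] -> [-9, 10, 19, 25, 29, 30, 36, 37]


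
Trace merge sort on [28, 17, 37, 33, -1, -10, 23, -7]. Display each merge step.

Divide and conquer:
  Merge [28] + [17] -> [17, 28]
  Merge [37] + [33] -> [33, 37]
  Merge [17, 28] + [33, 37] -> [17, 28, 33, 37]
  Merge [-1] + [-10] -> [-10, -1]
  Merge [23] + [-7] -> [-7, 23]
  Merge [-10, -1] + [-7, 23] -> [-10, -7, -1, 23]
  Merge [17, 28, 33, 37] + [-10, -7, -1, 23] -> [-10, -7, -1, 17, 23, 28, 33, 37]


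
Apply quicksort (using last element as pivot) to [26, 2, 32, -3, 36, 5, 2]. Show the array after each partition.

Partition 1: pivot=2 at index 2 -> [2, -3, 2, 26, 36, 5, 32]
Partition 2: pivot=-3 at index 0 -> [-3, 2, 2, 26, 36, 5, 32]
Partition 3: pivot=32 at index 5 -> [-3, 2, 2, 26, 5, 32, 36]
Partition 4: pivot=5 at index 3 -> [-3, 2, 2, 5, 26, 32, 36]


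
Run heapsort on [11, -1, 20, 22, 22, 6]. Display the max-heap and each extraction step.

Build heap: [22, 22, 20, -1, 11, 6]
Extract 22: [22, 11, 20, -1, 6, 22]
Extract 22: [20, 11, 6, -1, 22, 22]
Extract 20: [11, -1, 6, 20, 22, 22]
Extract 11: [6, -1, 11, 20, 22, 22]
Extract 6: [-1, 6, 11, 20, 22, 22]


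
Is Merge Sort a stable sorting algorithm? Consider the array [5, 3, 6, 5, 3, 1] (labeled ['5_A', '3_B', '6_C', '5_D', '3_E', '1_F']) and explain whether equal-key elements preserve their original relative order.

Trace Merge Sort on the labeled array (the key is the number; the letter only tracks identity):
  Merge [3_B] + [6_C] -> [3_B, 6_C]
  Merge [5_A] + [3_B, 6_C] -> [3_B, 5_A, 6_C]
  Merge [3_E] + [1_F] -> [1_F, 3_E]
  Merge [5_D] + [1_F, 3_E] -> [1_F, 3_E, 5_D]
  Merge [3_B, 5_A, 6_C] + [1_F, 3_E, 5_D] -> [1_F, 3_B, 3_E, 5_A, 5_D, 6_C]
Final order: [1_F, 3_B, 3_E, 5_A, 5_D, 6_C]
Equal keys:
  value 3: originally 3_B, 3_E; after sorting 3_B, 3_E -> order preserved
  value 5: originally 5_A, 5_D; after sorting 5_A, 5_D -> order preserved
All equal keys kept their original relative order. Merge Sort is stable: when the heads of the two halves are equal the merge takes from the left half first.
Answer: Stable


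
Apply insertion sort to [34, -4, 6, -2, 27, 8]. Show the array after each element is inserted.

First element 34 is already 'sorted'
Insert -4: shifted 1 elements -> [-4, 34, 6, -2, 27, 8]
Insert 6: shifted 1 elements -> [-4, 6, 34, -2, 27, 8]
Insert -2: shifted 2 elements -> [-4, -2, 6, 34, 27, 8]
Insert 27: shifted 1 elements -> [-4, -2, 6, 27, 34, 8]
Insert 8: shifted 2 elements -> [-4, -2, 6, 8, 27, 34]


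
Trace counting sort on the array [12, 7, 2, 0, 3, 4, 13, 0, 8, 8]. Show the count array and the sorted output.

Count array: [2, 0, 1, 1, 1, 0, 0, 1, 2, 0, 0, 0, 1, 1]
(count[i] = number of elements equal to i)
Cumulative count: [2, 2, 3, 4, 5, 5, 5, 6, 8, 8, 8, 8, 9, 10]
Sorted: [0, 0, 2, 3, 4, 7, 8, 8, 12, 13]


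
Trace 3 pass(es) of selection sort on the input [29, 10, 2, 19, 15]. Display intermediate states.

Pass 1: Select minimum 2 at index 2, swap -> [2, 10, 29, 19, 15]
Pass 2: Select minimum 10 at index 1, swap -> [2, 10, 29, 19, 15]
Pass 3: Select minimum 15 at index 4, swap -> [2, 10, 15, 19, 29]


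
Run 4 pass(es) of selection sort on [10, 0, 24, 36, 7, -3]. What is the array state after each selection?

Pass 1: Select minimum -3 at index 5, swap -> [-3, 0, 24, 36, 7, 10]
Pass 2: Select minimum 0 at index 1, swap -> [-3, 0, 24, 36, 7, 10]
Pass 3: Select minimum 7 at index 4, swap -> [-3, 0, 7, 36, 24, 10]
Pass 4: Select minimum 10 at index 5, swap -> [-3, 0, 7, 10, 24, 36]


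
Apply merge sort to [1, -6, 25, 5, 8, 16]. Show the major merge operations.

Divide and conquer:
  Merge [-6] + [25] -> [-6, 25]
  Merge [1] + [-6, 25] -> [-6, 1, 25]
  Merge [8] + [16] -> [8, 16]
  Merge [5] + [8, 16] -> [5, 8, 16]
  Merge [-6, 1, 25] + [5, 8, 16] -> [-6, 1, 5, 8, 16, 25]


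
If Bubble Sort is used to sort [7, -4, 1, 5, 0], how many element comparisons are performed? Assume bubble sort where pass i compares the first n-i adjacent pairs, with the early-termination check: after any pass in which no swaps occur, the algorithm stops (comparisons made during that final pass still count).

Pass 1: compare adjacent pairs (0,1)..(3,4) = 4 comparison(s), 4 swap(s) -> [-4, 1, 5, 0, 7]
Pass 2: compare adjacent pairs (0,1)..(2,3) = 3 comparison(s), 1 swap(s) -> [-4, 1, 0, 5, 7]
Pass 3: compare adjacent pairs (0,1)..(1,2) = 2 comparison(s), 1 swap(s) -> [-4, 0, 1, 5, 7]
Pass 4: compare adjacent pairs (0,1)..(0,1) = 1 comparison(s), 0 swap(s) -> [-4, 0, 1, 5, 7]
No swaps in this pass, so bubble sort stops here.
Total comparisons: 4 + 3 + 2 + 1 = 10


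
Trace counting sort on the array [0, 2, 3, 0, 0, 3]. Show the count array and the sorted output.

Count array: [3, 0, 1, 2]
(count[i] = number of elements equal to i)
Cumulative count: [3, 3, 4, 6]
Sorted: [0, 0, 0, 2, 3, 3]


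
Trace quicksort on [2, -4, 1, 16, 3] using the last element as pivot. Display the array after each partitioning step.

Partition 1: pivot=3 at index 3 -> [2, -4, 1, 3, 16]
Partition 2: pivot=1 at index 1 -> [-4, 1, 2, 3, 16]


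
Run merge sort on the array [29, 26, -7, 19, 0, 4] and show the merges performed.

Divide and conquer:
  Merge [26] + [-7] -> [-7, 26]
  Merge [29] + [-7, 26] -> [-7, 26, 29]
  Merge [0] + [4] -> [0, 4]
  Merge [19] + [0, 4] -> [0, 4, 19]
  Merge [-7, 26, 29] + [0, 4, 19] -> [-7, 0, 4, 19, 26, 29]


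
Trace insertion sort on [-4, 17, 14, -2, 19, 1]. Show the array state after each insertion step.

First element -4 is already 'sorted'
Insert 17: shifted 0 elements -> [-4, 17, 14, -2, 19, 1]
Insert 14: shifted 1 elements -> [-4, 14, 17, -2, 19, 1]
Insert -2: shifted 2 elements -> [-4, -2, 14, 17, 19, 1]
Insert 19: shifted 0 elements -> [-4, -2, 14, 17, 19, 1]
Insert 1: shifted 3 elements -> [-4, -2, 1, 14, 17, 19]


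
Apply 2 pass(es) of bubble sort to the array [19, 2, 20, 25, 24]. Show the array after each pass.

After pass 1: [2, 19, 20, 24, 25] (2 swaps)
After pass 2: [2, 19, 20, 24, 25] (0 swaps)
Total swaps: 2


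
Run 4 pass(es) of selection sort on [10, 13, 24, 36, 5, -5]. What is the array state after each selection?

Pass 1: Select minimum -5 at index 5, swap -> [-5, 13, 24, 36, 5, 10]
Pass 2: Select minimum 5 at index 4, swap -> [-5, 5, 24, 36, 13, 10]
Pass 3: Select minimum 10 at index 5, swap -> [-5, 5, 10, 36, 13, 24]
Pass 4: Select minimum 13 at index 4, swap -> [-5, 5, 10, 13, 36, 24]


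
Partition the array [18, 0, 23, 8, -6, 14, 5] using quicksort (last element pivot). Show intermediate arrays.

Partition 1: pivot=5 at index 2 -> [0, -6, 5, 8, 18, 14, 23]
Partition 2: pivot=-6 at index 0 -> [-6, 0, 5, 8, 18, 14, 23]
Partition 3: pivot=23 at index 6 -> [-6, 0, 5, 8, 18, 14, 23]
Partition 4: pivot=14 at index 4 -> [-6, 0, 5, 8, 14, 18, 23]


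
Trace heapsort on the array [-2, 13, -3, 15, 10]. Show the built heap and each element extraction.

Build heap: [15, 13, -3, -2, 10]
Extract 15: [13, 10, -3, -2, 15]
Extract 13: [10, -2, -3, 13, 15]
Extract 10: [-2, -3, 10, 13, 15]
Extract -2: [-3, -2, 10, 13, 15]


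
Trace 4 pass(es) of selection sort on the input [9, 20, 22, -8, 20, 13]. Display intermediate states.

Pass 1: Select minimum -8 at index 3, swap -> [-8, 20, 22, 9, 20, 13]
Pass 2: Select minimum 9 at index 3, swap -> [-8, 9, 22, 20, 20, 13]
Pass 3: Select minimum 13 at index 5, swap -> [-8, 9, 13, 20, 20, 22]
Pass 4: Select minimum 20 at index 3, swap -> [-8, 9, 13, 20, 20, 22]


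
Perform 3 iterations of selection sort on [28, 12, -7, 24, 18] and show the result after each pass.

Pass 1: Select minimum -7 at index 2, swap -> [-7, 12, 28, 24, 18]
Pass 2: Select minimum 12 at index 1, swap -> [-7, 12, 28, 24, 18]
Pass 3: Select minimum 18 at index 4, swap -> [-7, 12, 18, 24, 28]


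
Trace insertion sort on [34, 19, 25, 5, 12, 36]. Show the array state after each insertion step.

First element 34 is already 'sorted'
Insert 19: shifted 1 elements -> [19, 34, 25, 5, 12, 36]
Insert 25: shifted 1 elements -> [19, 25, 34, 5, 12, 36]
Insert 5: shifted 3 elements -> [5, 19, 25, 34, 12, 36]
Insert 12: shifted 3 elements -> [5, 12, 19, 25, 34, 36]
Insert 36: shifted 0 elements -> [5, 12, 19, 25, 34, 36]


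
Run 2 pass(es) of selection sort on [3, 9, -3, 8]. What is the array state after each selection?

Pass 1: Select minimum -3 at index 2, swap -> [-3, 9, 3, 8]
Pass 2: Select minimum 3 at index 2, swap -> [-3, 3, 9, 8]


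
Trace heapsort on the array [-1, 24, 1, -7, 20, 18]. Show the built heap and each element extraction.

Build heap: [24, 20, 18, -7, -1, 1]
Extract 24: [20, 1, 18, -7, -1, 24]
Extract 20: [18, 1, -1, -7, 20, 24]
Extract 18: [1, -7, -1, 18, 20, 24]
Extract 1: [-1, -7, 1, 18, 20, 24]
Extract -1: [-7, -1, 1, 18, 20, 24]


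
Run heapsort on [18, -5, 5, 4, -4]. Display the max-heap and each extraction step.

Build heap: [18, 4, 5, -5, -4]
Extract 18: [5, 4, -4, -5, 18]
Extract 5: [4, -5, -4, 5, 18]
Extract 4: [-4, -5, 4, 5, 18]
Extract -4: [-5, -4, 4, 5, 18]


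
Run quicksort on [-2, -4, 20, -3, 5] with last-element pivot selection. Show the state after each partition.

Partition 1: pivot=5 at index 3 -> [-2, -4, -3, 5, 20]
Partition 2: pivot=-3 at index 1 -> [-4, -3, -2, 5, 20]


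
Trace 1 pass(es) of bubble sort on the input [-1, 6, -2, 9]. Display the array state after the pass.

After pass 1: [-1, -2, 6, 9] (1 swaps)
Total swaps: 1


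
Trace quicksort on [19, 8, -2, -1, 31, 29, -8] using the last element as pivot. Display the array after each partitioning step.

Partition 1: pivot=-8 at index 0 -> [-8, 8, -2, -1, 31, 29, 19]
Partition 2: pivot=19 at index 4 -> [-8, 8, -2, -1, 19, 29, 31]
Partition 3: pivot=-1 at index 2 -> [-8, -2, -1, 8, 19, 29, 31]
Partition 4: pivot=31 at index 6 -> [-8, -2, -1, 8, 19, 29, 31]


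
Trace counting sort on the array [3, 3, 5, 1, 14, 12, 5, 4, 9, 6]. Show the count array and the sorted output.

Count array: [0, 1, 0, 2, 1, 2, 1, 0, 0, 1, 0, 0, 1, 0, 1]
(count[i] = number of elements equal to i)
Cumulative count: [0, 1, 1, 3, 4, 6, 7, 7, 7, 8, 8, 8, 9, 9, 10]
Sorted: [1, 3, 3, 4, 5, 5, 6, 9, 12, 14]


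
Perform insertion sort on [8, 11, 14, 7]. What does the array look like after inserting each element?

First element 8 is already 'sorted'
Insert 11: shifted 0 elements -> [8, 11, 14, 7]
Insert 14: shifted 0 elements -> [8, 11, 14, 7]
Insert 7: shifted 3 elements -> [7, 8, 11, 14]


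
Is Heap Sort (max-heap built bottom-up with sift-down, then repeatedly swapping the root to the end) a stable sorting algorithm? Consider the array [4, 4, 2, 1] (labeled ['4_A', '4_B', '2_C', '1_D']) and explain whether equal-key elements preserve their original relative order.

Trace Heap Sort on the labeled array (the key is the number; the letter only tracks identity):
  Build max-heap: [4_A, 4_B, 2_C, 1_D]
  Swap root 4_A to index 3, re-heapify first 3 -> [4_B, 1_D, 2_C, 4_A]
  Swap root 4_B to index 2, re-heapify first 2 -> [2_C, 1_D, 4_B, 4_A]
  Swap root 2_C to index 1, re-heapify first 1 -> [1_D, 2_C, 4_B, 4_A]
Final order: [1_D, 2_C, 4_B, 4_A]
Equal keys:
  value 4: originally 4_A, 4_B; after sorting 4_B, 4_A -> order changed
Equal keys were reordered, so Heap Sort is not stable: heap construction and root-to-end swaps move elements without regard to the original order of equal keys. (One such input is enough; an unstable sort may happen to preserve order on other inputs, but it gives no guarantee.)
Answer: Not stable


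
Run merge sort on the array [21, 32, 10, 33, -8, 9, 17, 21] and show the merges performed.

Divide and conquer:
  Merge [21] + [32] -> [21, 32]
  Merge [10] + [33] -> [10, 33]
  Merge [21, 32] + [10, 33] -> [10, 21, 32, 33]
  Merge [-8] + [9] -> [-8, 9]
  Merge [17] + [21] -> [17, 21]
  Merge [-8, 9] + [17, 21] -> [-8, 9, 17, 21]
  Merge [10, 21, 32, 33] + [-8, 9, 17, 21] -> [-8, 9, 10, 17, 21, 21, 32, 33]


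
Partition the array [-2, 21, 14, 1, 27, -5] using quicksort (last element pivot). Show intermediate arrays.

Partition 1: pivot=-5 at index 0 -> [-5, 21, 14, 1, 27, -2]
Partition 2: pivot=-2 at index 1 -> [-5, -2, 14, 1, 27, 21]
Partition 3: pivot=21 at index 4 -> [-5, -2, 14, 1, 21, 27]
Partition 4: pivot=1 at index 2 -> [-5, -2, 1, 14, 21, 27]


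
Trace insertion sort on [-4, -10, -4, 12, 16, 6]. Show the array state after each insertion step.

First element -4 is already 'sorted'
Insert -10: shifted 1 elements -> [-10, -4, -4, 12, 16, 6]
Insert -4: shifted 0 elements -> [-10, -4, -4, 12, 16, 6]
Insert 12: shifted 0 elements -> [-10, -4, -4, 12, 16, 6]
Insert 16: shifted 0 elements -> [-10, -4, -4, 12, 16, 6]
Insert 6: shifted 2 elements -> [-10, -4, -4, 6, 12, 16]


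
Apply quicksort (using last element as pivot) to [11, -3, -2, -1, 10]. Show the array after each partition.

Partition 1: pivot=10 at index 3 -> [-3, -2, -1, 10, 11]
Partition 2: pivot=-1 at index 2 -> [-3, -2, -1, 10, 11]
Partition 3: pivot=-2 at index 1 -> [-3, -2, -1, 10, 11]


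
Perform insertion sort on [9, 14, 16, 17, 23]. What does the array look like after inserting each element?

First element 9 is already 'sorted'
Insert 14: shifted 0 elements -> [9, 14, 16, 17, 23]
Insert 16: shifted 0 elements -> [9, 14, 16, 17, 23]
Insert 17: shifted 0 elements -> [9, 14, 16, 17, 23]
Insert 23: shifted 0 elements -> [9, 14, 16, 17, 23]


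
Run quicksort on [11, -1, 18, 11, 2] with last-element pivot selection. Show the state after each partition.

Partition 1: pivot=2 at index 1 -> [-1, 2, 18, 11, 11]
Partition 2: pivot=11 at index 3 -> [-1, 2, 11, 11, 18]


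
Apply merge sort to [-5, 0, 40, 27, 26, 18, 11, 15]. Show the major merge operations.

Divide and conquer:
  Merge [-5] + [0] -> [-5, 0]
  Merge [40] + [27] -> [27, 40]
  Merge [-5, 0] + [27, 40] -> [-5, 0, 27, 40]
  Merge [26] + [18] -> [18, 26]
  Merge [11] + [15] -> [11, 15]
  Merge [18, 26] + [11, 15] -> [11, 15, 18, 26]
  Merge [-5, 0, 27, 40] + [11, 15, 18, 26] -> [-5, 0, 11, 15, 18, 26, 27, 40]


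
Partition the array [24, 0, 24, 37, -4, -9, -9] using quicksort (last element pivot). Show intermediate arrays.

Partition 1: pivot=-9 at index 1 -> [-9, -9, 24, 37, -4, 24, 0]
Partition 2: pivot=0 at index 3 -> [-9, -9, -4, 0, 24, 24, 37]
Partition 3: pivot=37 at index 6 -> [-9, -9, -4, 0, 24, 24, 37]
Partition 4: pivot=24 at index 5 -> [-9, -9, -4, 0, 24, 24, 37]


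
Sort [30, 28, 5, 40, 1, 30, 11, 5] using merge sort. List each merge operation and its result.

Divide and conquer:
  Merge [30] + [28] -> [28, 30]
  Merge [5] + [40] -> [5, 40]
  Merge [28, 30] + [5, 40] -> [5, 28, 30, 40]
  Merge [1] + [30] -> [1, 30]
  Merge [11] + [5] -> [5, 11]
  Merge [1, 30] + [5, 11] -> [1, 5, 11, 30]
  Merge [5, 28, 30, 40] + [1, 5, 11, 30] -> [1, 5, 5, 11, 28, 30, 30, 40]


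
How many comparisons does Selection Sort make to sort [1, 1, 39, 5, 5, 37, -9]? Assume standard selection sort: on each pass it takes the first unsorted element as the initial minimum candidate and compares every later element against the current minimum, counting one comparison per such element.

Pass 1: scan indices 1..6 for the minimum = 6 comparison(s); min is -9, place at index 0 -> [-9, 1, 39, 5, 5, 37, 1]
Pass 2: scan indices 2..6 for the minimum = 5 comparison(s); min is 1, place at index 1 -> [-9, 1, 39, 5, 5, 37, 1]
Pass 3: scan indices 3..6 for the minimum = 4 comparison(s); min is 1, place at index 2 -> [-9, 1, 1, 5, 5, 37, 39]
Pass 4: scan indices 4..6 for the minimum = 3 comparison(s); min is 5, place at index 3 -> [-9, 1, 1, 5, 5, 37, 39]
Pass 5: scan indices 5..6 for the minimum = 2 comparison(s); min is 5, place at index 4 -> [-9, 1, 1, 5, 5, 37, 39]
Pass 6: scan indices 6..6 for the minimum = 1 comparison(s); min is 37, place at index 5 -> [-9, 1, 1, 5, 5, 37, 39]
Selection sort always scans the whole unsorted suffix, so the count is (n-1) + (n-2) + ... + 1 = n(n-1)/2 = 7*6/2 = 21 regardless of the input order.
Total comparisons: 6 + 5 + 4 + 3 + 2 + 1 = 21


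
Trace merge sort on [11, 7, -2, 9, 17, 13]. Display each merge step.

Divide and conquer:
  Merge [7] + [-2] -> [-2, 7]
  Merge [11] + [-2, 7] -> [-2, 7, 11]
  Merge [17] + [13] -> [13, 17]
  Merge [9] + [13, 17] -> [9, 13, 17]
  Merge [-2, 7, 11] + [9, 13, 17] -> [-2, 7, 9, 11, 13, 17]


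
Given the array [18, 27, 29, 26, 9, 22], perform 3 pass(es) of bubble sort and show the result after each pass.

After pass 1: [18, 27, 26, 9, 22, 29] (3 swaps)
After pass 2: [18, 26, 9, 22, 27, 29] (3 swaps)
After pass 3: [18, 9, 22, 26, 27, 29] (2 swaps)
Total swaps: 8


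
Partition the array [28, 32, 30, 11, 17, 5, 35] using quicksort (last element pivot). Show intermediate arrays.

Partition 1: pivot=35 at index 6 -> [28, 32, 30, 11, 17, 5, 35]
Partition 2: pivot=5 at index 0 -> [5, 32, 30, 11, 17, 28, 35]
Partition 3: pivot=28 at index 3 -> [5, 11, 17, 28, 30, 32, 35]
Partition 4: pivot=17 at index 2 -> [5, 11, 17, 28, 30, 32, 35]
Partition 5: pivot=32 at index 5 -> [5, 11, 17, 28, 30, 32, 35]


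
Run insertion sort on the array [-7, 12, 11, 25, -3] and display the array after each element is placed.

First element -7 is already 'sorted'
Insert 12: shifted 0 elements -> [-7, 12, 11, 25, -3]
Insert 11: shifted 1 elements -> [-7, 11, 12, 25, -3]
Insert 25: shifted 0 elements -> [-7, 11, 12, 25, -3]
Insert -3: shifted 3 elements -> [-7, -3, 11, 12, 25]


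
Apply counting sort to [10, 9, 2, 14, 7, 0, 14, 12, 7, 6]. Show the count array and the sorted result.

Count array: [1, 0, 1, 0, 0, 0, 1, 2, 0, 1, 1, 0, 1, 0, 2]
(count[i] = number of elements equal to i)
Cumulative count: [1, 1, 2, 2, 2, 2, 3, 5, 5, 6, 7, 7, 8, 8, 10]
Sorted: [0, 2, 6, 7, 7, 9, 10, 12, 14, 14]


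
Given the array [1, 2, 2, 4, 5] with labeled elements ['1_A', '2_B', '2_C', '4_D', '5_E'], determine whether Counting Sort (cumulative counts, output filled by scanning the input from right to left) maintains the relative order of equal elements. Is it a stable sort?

Trace Counting Sort on the labeled array (the key is the number; the letter only tracks identity):
  Counts for values 0..5: [0, 1, 2, 0, 1, 1]
  Cumulative counts: [0, 1, 3, 3, 4, 5]
  Scan right to left: place 5_E at output index 4
  Scan right to left: place 4_D at output index 3
  Scan right to left: place 2_C at output index 2
  Scan right to left: place 2_B at output index 1
  Scan right to left: place 1_A at output index 0
  Output: [1_A, 2_B, 2_C, 4_D, 5_E]
Equal keys:
  value 2: originally 2_B, 2_C; after sorting 2_B, 2_C -> order preserved
All equal keys kept their original relative order. Counting Sort is stable: scanning the input right to left with decreasing cumulative counts places later duplicates at later output positions.
Answer: Stable


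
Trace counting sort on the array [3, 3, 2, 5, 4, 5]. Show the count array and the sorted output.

Count array: [0, 0, 1, 2, 1, 2]
(count[i] = number of elements equal to i)
Cumulative count: [0, 0, 1, 3, 4, 6]
Sorted: [2, 3, 3, 4, 5, 5]


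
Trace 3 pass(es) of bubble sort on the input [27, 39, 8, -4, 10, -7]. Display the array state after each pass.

After pass 1: [27, 8, -4, 10, -7, 39] (4 swaps)
After pass 2: [8, -4, 10, -7, 27, 39] (4 swaps)
After pass 3: [-4, 8, -7, 10, 27, 39] (2 swaps)
Total swaps: 10


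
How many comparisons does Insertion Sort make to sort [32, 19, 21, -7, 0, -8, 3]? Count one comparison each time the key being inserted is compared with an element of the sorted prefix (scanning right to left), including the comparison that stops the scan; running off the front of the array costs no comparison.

Insert 19: 32 > 19 (shift), reached front = 1 comparison(s) -> [19, 32, 21, -7, 0, -8, 3]
Insert 21: 32 > 21 (shift), 19 <= 21 (stop) = 2 comparison(s) -> [19, 21, 32, -7, 0, -8, 3]
Insert -7: 32 > -7 (shift), 21 > -7 (shift), 19 > -7 (shift), reached front = 3 comparison(s) -> [-7, 19, 21, 32, 0, -8, 3]
Insert 0: 32 > 0 (shift), 21 > 0 (shift), 19 > 0 (shift), -7 <= 0 (stop) = 4 comparison(s) -> [-7, 0, 19, 21, 32, -8, 3]
Insert -8: 32 > -8 (shift), 21 > -8 (shift), 19 > -8 (shift), 0 > -8 (shift), -7 > -8 (shift), reached front = 5 comparison(s) -> [-8, -7, 0, 19, 21, 32, 3]
Insert 3: 32 > 3 (shift), 21 > 3 (shift), 19 > 3 (shift), 0 <= 3 (stop) = 4 comparison(s) -> [-8, -7, 0, 3, 19, 21, 32]
Total comparisons: 1 + 2 + 3 + 4 + 5 + 4 = 19


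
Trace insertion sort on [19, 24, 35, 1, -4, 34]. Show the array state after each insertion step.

First element 19 is already 'sorted'
Insert 24: shifted 0 elements -> [19, 24, 35, 1, -4, 34]
Insert 35: shifted 0 elements -> [19, 24, 35, 1, -4, 34]
Insert 1: shifted 3 elements -> [1, 19, 24, 35, -4, 34]
Insert -4: shifted 4 elements -> [-4, 1, 19, 24, 35, 34]
Insert 34: shifted 1 elements -> [-4, 1, 19, 24, 34, 35]


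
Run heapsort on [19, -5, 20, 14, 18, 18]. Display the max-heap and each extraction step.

Build heap: [20, 18, 19, 14, -5, 18]
Extract 20: [19, 18, 18, 14, -5, 20]
Extract 19: [18, 14, 18, -5, 19, 20]
Extract 18: [18, 14, -5, 18, 19, 20]
Extract 18: [14, -5, 18, 18, 19, 20]
Extract 14: [-5, 14, 18, 18, 19, 20]


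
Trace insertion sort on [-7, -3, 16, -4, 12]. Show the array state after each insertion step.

First element -7 is already 'sorted'
Insert -3: shifted 0 elements -> [-7, -3, 16, -4, 12]
Insert 16: shifted 0 elements -> [-7, -3, 16, -4, 12]
Insert -4: shifted 2 elements -> [-7, -4, -3, 16, 12]
Insert 12: shifted 1 elements -> [-7, -4, -3, 12, 16]


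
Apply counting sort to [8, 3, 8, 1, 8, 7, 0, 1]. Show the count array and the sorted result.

Count array: [1, 2, 0, 1, 0, 0, 0, 1, 3]
(count[i] = number of elements equal to i)
Cumulative count: [1, 3, 3, 4, 4, 4, 4, 5, 8]
Sorted: [0, 1, 1, 3, 7, 8, 8, 8]


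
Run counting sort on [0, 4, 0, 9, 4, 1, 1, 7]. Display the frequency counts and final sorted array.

Count array: [2, 2, 0, 0, 2, 0, 0, 1, 0, 1]
(count[i] = number of elements equal to i)
Cumulative count: [2, 4, 4, 4, 6, 6, 6, 7, 7, 8]
Sorted: [0, 0, 1, 1, 4, 4, 7, 9]


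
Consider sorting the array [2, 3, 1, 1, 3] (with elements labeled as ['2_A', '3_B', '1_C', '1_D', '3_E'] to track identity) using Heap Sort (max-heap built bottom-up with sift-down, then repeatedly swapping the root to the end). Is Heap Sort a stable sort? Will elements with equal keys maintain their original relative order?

Trace Heap Sort on the labeled array (the key is the number; the letter only tracks identity):
  Build max-heap: [3_B, 3_E, 1_C, 1_D, 2_A]
  Swap root 3_B to index 4, re-heapify first 4 -> [3_E, 2_A, 1_C, 1_D, 3_B]
  Swap root 3_E to index 3, re-heapify first 3 -> [2_A, 1_D, 1_C, 3_E, 3_B]
  Swap root 2_A to index 2, re-heapify first 2 -> [1_C, 1_D, 2_A, 3_E, 3_B]
  Swap root 1_C to index 1, re-heapify first 1 -> [1_D, 1_C, 2_A, 3_E, 3_B]
Final order: [1_D, 1_C, 2_A, 3_E, 3_B]
Equal keys:
  value 1: originally 1_C, 1_D; after sorting 1_D, 1_C -> order changed
  value 3: originally 3_B, 3_E; after sorting 3_E, 3_B -> order changed
Equal keys were reordered, so Heap Sort is not stable: heap construction and root-to-end swaps move elements without regard to the original order of equal keys. (One such input is enough; an unstable sort may happen to preserve order on other inputs, but it gives no guarantee.)
Answer: Not stable


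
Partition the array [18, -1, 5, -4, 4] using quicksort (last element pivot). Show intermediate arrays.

Partition 1: pivot=4 at index 2 -> [-1, -4, 4, 18, 5]
Partition 2: pivot=-4 at index 0 -> [-4, -1, 4, 18, 5]
Partition 3: pivot=5 at index 3 -> [-4, -1, 4, 5, 18]


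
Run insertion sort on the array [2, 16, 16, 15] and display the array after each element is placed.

First element 2 is already 'sorted'
Insert 16: shifted 0 elements -> [2, 16, 16, 15]
Insert 16: shifted 0 elements -> [2, 16, 16, 15]
Insert 15: shifted 2 elements -> [2, 15, 16, 16]


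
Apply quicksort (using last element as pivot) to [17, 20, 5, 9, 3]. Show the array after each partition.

Partition 1: pivot=3 at index 0 -> [3, 20, 5, 9, 17]
Partition 2: pivot=17 at index 3 -> [3, 5, 9, 17, 20]
Partition 3: pivot=9 at index 2 -> [3, 5, 9, 17, 20]


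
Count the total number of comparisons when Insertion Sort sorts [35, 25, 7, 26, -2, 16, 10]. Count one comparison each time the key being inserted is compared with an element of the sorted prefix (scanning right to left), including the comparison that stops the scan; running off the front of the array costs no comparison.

Insert 25: 35 > 25 (shift), reached front = 1 comparison(s) -> [25, 35, 7, 26, -2, 16, 10]
Insert 7: 35 > 7 (shift), 25 > 7 (shift), reached front = 2 comparison(s) -> [7, 25, 35, 26, -2, 16, 10]
Insert 26: 35 > 26 (shift), 25 <= 26 (stop) = 2 comparison(s) -> [7, 25, 26, 35, -2, 16, 10]
Insert -2: 35 > -2 (shift), 26 > -2 (shift), 25 > -2 (shift), 7 > -2 (shift), reached front = 4 comparison(s) -> [-2, 7, 25, 26, 35, 16, 10]
Insert 16: 35 > 16 (shift), 26 > 16 (shift), 25 > 16 (shift), 7 <= 16 (stop) = 4 comparison(s) -> [-2, 7, 16, 25, 26, 35, 10]
Insert 10: 35 > 10 (shift), 26 > 10 (shift), 25 > 10 (shift), 16 > 10 (shift), 7 <= 10 (stop) = 5 comparison(s) -> [-2, 7, 10, 16, 25, 26, 35]
Total comparisons: 1 + 2 + 2 + 4 + 4 + 5 = 18


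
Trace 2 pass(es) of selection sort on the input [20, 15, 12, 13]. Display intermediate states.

Pass 1: Select minimum 12 at index 2, swap -> [12, 15, 20, 13]
Pass 2: Select minimum 13 at index 3, swap -> [12, 13, 20, 15]


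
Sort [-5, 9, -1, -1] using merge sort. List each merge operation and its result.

Divide and conquer:
  Merge [-5] + [9] -> [-5, 9]
  Merge [-1] + [-1] -> [-1, -1]
  Merge [-5, 9] + [-1, -1] -> [-5, -1, -1, 9]


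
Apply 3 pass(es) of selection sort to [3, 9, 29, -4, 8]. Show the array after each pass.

Pass 1: Select minimum -4 at index 3, swap -> [-4, 9, 29, 3, 8]
Pass 2: Select minimum 3 at index 3, swap -> [-4, 3, 29, 9, 8]
Pass 3: Select minimum 8 at index 4, swap -> [-4, 3, 8, 9, 29]


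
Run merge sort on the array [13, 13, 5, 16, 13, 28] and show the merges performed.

Divide and conquer:
  Merge [13] + [5] -> [5, 13]
  Merge [13] + [5, 13] -> [5, 13, 13]
  Merge [13] + [28] -> [13, 28]
  Merge [16] + [13, 28] -> [13, 16, 28]
  Merge [5, 13, 13] + [13, 16, 28] -> [5, 13, 13, 13, 16, 28]


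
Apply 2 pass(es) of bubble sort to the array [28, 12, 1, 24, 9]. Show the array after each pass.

After pass 1: [12, 1, 24, 9, 28] (4 swaps)
After pass 2: [1, 12, 9, 24, 28] (2 swaps)
Total swaps: 6


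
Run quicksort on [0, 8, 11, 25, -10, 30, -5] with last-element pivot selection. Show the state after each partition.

Partition 1: pivot=-5 at index 1 -> [-10, -5, 11, 25, 0, 30, 8]
Partition 2: pivot=8 at index 3 -> [-10, -5, 0, 8, 11, 30, 25]
Partition 3: pivot=25 at index 5 -> [-10, -5, 0, 8, 11, 25, 30]


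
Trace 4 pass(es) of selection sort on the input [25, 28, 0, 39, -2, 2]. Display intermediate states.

Pass 1: Select minimum -2 at index 4, swap -> [-2, 28, 0, 39, 25, 2]
Pass 2: Select minimum 0 at index 2, swap -> [-2, 0, 28, 39, 25, 2]
Pass 3: Select minimum 2 at index 5, swap -> [-2, 0, 2, 39, 25, 28]
Pass 4: Select minimum 25 at index 4, swap -> [-2, 0, 2, 25, 39, 28]


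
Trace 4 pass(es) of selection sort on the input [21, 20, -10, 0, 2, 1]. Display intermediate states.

Pass 1: Select minimum -10 at index 2, swap -> [-10, 20, 21, 0, 2, 1]
Pass 2: Select minimum 0 at index 3, swap -> [-10, 0, 21, 20, 2, 1]
Pass 3: Select minimum 1 at index 5, swap -> [-10, 0, 1, 20, 2, 21]
Pass 4: Select minimum 2 at index 4, swap -> [-10, 0, 1, 2, 20, 21]


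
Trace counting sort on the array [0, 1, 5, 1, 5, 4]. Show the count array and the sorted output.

Count array: [1, 2, 0, 0, 1, 2]
(count[i] = number of elements equal to i)
Cumulative count: [1, 3, 3, 3, 4, 6]
Sorted: [0, 1, 1, 4, 5, 5]


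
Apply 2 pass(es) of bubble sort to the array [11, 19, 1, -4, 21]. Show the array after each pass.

After pass 1: [11, 1, -4, 19, 21] (2 swaps)
After pass 2: [1, -4, 11, 19, 21] (2 swaps)
Total swaps: 4


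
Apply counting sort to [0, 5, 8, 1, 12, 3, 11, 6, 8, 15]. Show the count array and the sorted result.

Count array: [1, 1, 0, 1, 0, 1, 1, 0, 2, 0, 0, 1, 1, 0, 0, 1]
(count[i] = number of elements equal to i)
Cumulative count: [1, 2, 2, 3, 3, 4, 5, 5, 7, 7, 7, 8, 9, 9, 9, 10]
Sorted: [0, 1, 3, 5, 6, 8, 8, 11, 12, 15]


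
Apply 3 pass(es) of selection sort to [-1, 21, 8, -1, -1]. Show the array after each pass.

Pass 1: Select minimum -1 at index 0, swap -> [-1, 21, 8, -1, -1]
Pass 2: Select minimum -1 at index 3, swap -> [-1, -1, 8, 21, -1]
Pass 3: Select minimum -1 at index 4, swap -> [-1, -1, -1, 21, 8]


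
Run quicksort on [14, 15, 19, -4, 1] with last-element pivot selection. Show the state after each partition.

Partition 1: pivot=1 at index 1 -> [-4, 1, 19, 14, 15]
Partition 2: pivot=15 at index 3 -> [-4, 1, 14, 15, 19]


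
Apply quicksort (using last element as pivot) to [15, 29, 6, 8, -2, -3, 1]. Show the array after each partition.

Partition 1: pivot=1 at index 2 -> [-2, -3, 1, 8, 15, 29, 6]
Partition 2: pivot=-3 at index 0 -> [-3, -2, 1, 8, 15, 29, 6]
Partition 3: pivot=6 at index 3 -> [-3, -2, 1, 6, 15, 29, 8]
Partition 4: pivot=8 at index 4 -> [-3, -2, 1, 6, 8, 29, 15]
Partition 5: pivot=15 at index 5 -> [-3, -2, 1, 6, 8, 15, 29]


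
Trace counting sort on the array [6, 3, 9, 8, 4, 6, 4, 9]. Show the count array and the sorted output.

Count array: [0, 0, 0, 1, 2, 0, 2, 0, 1, 2]
(count[i] = number of elements equal to i)
Cumulative count: [0, 0, 0, 1, 3, 3, 5, 5, 6, 8]
Sorted: [3, 4, 4, 6, 6, 8, 9, 9]


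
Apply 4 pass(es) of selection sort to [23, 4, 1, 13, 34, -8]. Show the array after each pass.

Pass 1: Select minimum -8 at index 5, swap -> [-8, 4, 1, 13, 34, 23]
Pass 2: Select minimum 1 at index 2, swap -> [-8, 1, 4, 13, 34, 23]
Pass 3: Select minimum 4 at index 2, swap -> [-8, 1, 4, 13, 34, 23]
Pass 4: Select minimum 13 at index 3, swap -> [-8, 1, 4, 13, 34, 23]


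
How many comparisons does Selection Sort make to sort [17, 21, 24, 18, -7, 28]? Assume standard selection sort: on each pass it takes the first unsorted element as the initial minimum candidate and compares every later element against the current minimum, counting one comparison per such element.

Pass 1: scan indices 1..5 for the minimum = 5 comparison(s); min is -7, place at index 0 -> [-7, 21, 24, 18, 17, 28]
Pass 2: scan indices 2..5 for the minimum = 4 comparison(s); min is 17, place at index 1 -> [-7, 17, 24, 18, 21, 28]
Pass 3: scan indices 3..5 for the minimum = 3 comparison(s); min is 18, place at index 2 -> [-7, 17, 18, 24, 21, 28]
Pass 4: scan indices 4..5 for the minimum = 2 comparison(s); min is 21, place at index 3 -> [-7, 17, 18, 21, 24, 28]
Pass 5: scan indices 5..5 for the minimum = 1 comparison(s); min is 24, place at index 4 -> [-7, 17, 18, 21, 24, 28]
Selection sort always scans the whole unsorted suffix, so the count is (n-1) + (n-2) + ... + 1 = n(n-1)/2 = 6*5/2 = 15 regardless of the input order.
Total comparisons: 5 + 4 + 3 + 2 + 1 = 15


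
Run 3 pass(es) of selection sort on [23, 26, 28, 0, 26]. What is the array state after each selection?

Pass 1: Select minimum 0 at index 3, swap -> [0, 26, 28, 23, 26]
Pass 2: Select minimum 23 at index 3, swap -> [0, 23, 28, 26, 26]
Pass 3: Select minimum 26 at index 3, swap -> [0, 23, 26, 28, 26]


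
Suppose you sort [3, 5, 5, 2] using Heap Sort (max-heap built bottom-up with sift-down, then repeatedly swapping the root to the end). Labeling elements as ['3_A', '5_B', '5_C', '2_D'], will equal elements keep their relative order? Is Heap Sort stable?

Trace Heap Sort on the labeled array (the key is the number; the letter only tracks identity):
  Build max-heap: [5_B, 3_A, 5_C, 2_D]
  Swap root 5_B to index 3, re-heapify first 3 -> [5_C, 3_A, 2_D, 5_B]
  Swap root 5_C to index 2, re-heapify first 2 -> [3_A, 2_D, 5_C, 5_B]
  Swap root 3_A to index 1, re-heapify first 1 -> [2_D, 3_A, 5_C, 5_B]
Final order: [2_D, 3_A, 5_C, 5_B]
Equal keys:
  value 5: originally 5_B, 5_C; after sorting 5_C, 5_B -> order changed
Equal keys were reordered, so Heap Sort is not stable: heap construction and root-to-end swaps move elements without regard to the original order of equal keys. (One such input is enough; an unstable sort may happen to preserve order on other inputs, but it gives no guarantee.)
Answer: Not stable
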